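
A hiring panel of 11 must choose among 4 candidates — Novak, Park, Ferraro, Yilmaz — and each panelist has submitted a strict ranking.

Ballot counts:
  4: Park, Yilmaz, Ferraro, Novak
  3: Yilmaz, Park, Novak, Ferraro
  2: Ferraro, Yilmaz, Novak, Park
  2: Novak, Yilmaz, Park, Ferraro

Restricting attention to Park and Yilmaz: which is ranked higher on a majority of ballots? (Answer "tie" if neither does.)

Yilmaz

Ballots ranking Park above Yilmaz: 4.
Ballots ranking Yilmaz above Park: 11 − 4 = 7.
Yilmaz wins the head-to-head 7–4.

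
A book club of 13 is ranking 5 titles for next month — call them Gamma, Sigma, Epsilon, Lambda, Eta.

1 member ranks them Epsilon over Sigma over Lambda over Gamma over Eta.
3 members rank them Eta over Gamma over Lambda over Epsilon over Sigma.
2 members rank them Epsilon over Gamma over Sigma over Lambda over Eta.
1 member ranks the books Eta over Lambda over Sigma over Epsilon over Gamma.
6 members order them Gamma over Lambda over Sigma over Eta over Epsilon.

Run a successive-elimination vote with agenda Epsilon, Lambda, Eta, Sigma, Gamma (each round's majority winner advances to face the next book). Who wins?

Round 1: Epsilon vs Lambda — 3–10, Lambda advances.
Round 2: Lambda vs Eta — 9–4, Lambda advances.
Round 3: Lambda vs Sigma — 10–3, Lambda advances.
Round 4: Lambda vs Gamma — 2–11, Gamma advances.
The agenda winner is Gamma.

Gamma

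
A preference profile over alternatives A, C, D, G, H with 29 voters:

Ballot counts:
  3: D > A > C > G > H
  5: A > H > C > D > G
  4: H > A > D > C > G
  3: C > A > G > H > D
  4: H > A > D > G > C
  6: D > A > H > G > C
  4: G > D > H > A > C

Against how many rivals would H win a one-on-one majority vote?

3

H against each rival (29 voters):
H vs A: H preferred on 4+4+4 = 12 ballots; A wins 17–12.
H vs C: 23 to 6, H.
H vs D: 16 to 13, H.
H–G: H 19–10.
H beats C, D, G; loses to A — 3 pairwise wins.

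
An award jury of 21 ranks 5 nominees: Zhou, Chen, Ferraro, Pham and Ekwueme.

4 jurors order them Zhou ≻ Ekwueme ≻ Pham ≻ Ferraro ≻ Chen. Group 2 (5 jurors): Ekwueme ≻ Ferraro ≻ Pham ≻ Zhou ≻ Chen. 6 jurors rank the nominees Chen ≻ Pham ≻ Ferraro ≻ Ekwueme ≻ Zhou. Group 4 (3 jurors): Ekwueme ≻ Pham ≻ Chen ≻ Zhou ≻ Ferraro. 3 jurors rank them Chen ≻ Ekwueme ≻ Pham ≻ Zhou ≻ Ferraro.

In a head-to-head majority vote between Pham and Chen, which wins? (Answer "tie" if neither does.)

Ballots ranking Pham above Chen: 4 + 5 + 3 = 12.
Ballots ranking Chen above Pham: 21 − 12 = 9.
Pham wins the head-to-head 12–9.

Pham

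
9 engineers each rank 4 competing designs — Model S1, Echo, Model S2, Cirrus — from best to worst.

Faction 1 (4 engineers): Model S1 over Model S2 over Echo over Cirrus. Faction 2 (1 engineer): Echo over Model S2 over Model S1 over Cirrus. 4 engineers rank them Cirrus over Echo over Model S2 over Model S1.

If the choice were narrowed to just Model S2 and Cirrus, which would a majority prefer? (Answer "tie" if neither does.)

Ballots ranking Model S2 above Cirrus: 4 + 1 = 5.
Ballots ranking Cirrus above Model S2: 9 − 5 = 4.
Model S2 wins the head-to-head 5–4.

Model S2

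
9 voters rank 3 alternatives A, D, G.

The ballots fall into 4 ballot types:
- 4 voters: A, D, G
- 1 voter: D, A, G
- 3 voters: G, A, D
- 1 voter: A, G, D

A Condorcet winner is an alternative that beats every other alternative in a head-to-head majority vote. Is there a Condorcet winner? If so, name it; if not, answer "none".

A

Pairwise majorities:
A vs D: A wins 8–1.
A vs G: A, 6–3.
D vs G: 5 to 4, D.
A defeats every rival head-to-head and is the Condorcet winner.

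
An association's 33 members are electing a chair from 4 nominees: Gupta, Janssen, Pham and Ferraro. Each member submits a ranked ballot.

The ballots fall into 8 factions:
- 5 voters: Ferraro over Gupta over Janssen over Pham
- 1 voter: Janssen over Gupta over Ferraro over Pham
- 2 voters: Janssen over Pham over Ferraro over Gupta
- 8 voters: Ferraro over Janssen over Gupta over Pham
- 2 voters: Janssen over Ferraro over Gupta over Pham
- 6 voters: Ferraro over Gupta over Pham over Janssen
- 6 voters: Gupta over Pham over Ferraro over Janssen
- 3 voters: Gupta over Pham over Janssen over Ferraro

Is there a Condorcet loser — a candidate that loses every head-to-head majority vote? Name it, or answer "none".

Pham

Pairwise majorities:
Gupta vs Janssen: Gupta, 20–13.
Gupta vs Pham: 31 for Gupta, 2 for Pham — Gupta by 31–2.
Gupta–Ferraro: Ferraro 23–10.
Janssen vs Pham: Janssen, 18–15.
Janssen vs Ferraro: Janssen preferred on 1+2+2+3 = 8 ballots; Ferraro wins 25–8.
Pham vs Ferraro: Ferraro, 22–11.
Pham is beaten in every head-to-head and is the Condorcet loser.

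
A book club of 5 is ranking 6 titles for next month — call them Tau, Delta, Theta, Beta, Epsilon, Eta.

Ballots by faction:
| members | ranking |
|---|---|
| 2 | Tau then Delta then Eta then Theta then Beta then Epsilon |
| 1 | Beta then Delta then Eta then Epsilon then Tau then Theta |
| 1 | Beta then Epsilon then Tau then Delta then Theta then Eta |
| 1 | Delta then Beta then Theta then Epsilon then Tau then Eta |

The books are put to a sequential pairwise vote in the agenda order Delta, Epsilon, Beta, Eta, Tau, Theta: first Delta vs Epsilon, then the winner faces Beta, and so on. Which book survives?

Tau

Round 1: Delta vs Epsilon — 4–1, Delta advances.
Round 2: Delta vs Beta — 3–2, Delta advances.
Round 3: Delta vs Eta — 5–0, Delta advances.
Round 4: Delta vs Tau — 2–3, Tau advances.
Round 5: Tau vs Theta — 4–1, Tau advances.
The agenda winner is Tau.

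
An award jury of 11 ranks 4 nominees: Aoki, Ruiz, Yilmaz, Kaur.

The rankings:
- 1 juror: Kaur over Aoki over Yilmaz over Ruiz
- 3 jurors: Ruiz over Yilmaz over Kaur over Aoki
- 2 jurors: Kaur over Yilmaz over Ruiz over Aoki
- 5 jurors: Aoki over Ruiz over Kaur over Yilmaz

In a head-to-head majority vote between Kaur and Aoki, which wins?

Ballots ranking Kaur above Aoki: 1 + 3 + 2 = 6.
Ballots ranking Aoki above Kaur: 11 − 6 = 5.
Kaur wins the head-to-head 6–5.

Kaur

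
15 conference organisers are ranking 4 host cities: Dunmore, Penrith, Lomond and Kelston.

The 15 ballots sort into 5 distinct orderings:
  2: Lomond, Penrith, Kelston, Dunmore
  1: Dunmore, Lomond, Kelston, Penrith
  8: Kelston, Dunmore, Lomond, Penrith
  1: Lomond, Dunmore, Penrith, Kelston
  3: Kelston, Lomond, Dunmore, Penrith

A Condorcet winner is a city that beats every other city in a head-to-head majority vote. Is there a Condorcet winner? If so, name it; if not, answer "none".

Pairwise majorities:
Dunmore vs Penrith: 1+8+1+3 = 13 for Dunmore, 2 for Penrith — Dunmore by 13–2.
Dunmore vs Lomond: Dunmore is ranked higher on 1+8 = 9 ballots, Lomond on 6. Dunmore wins 9–6.
Dunmore vs Kelston: Dunmore preferred on 1+1 = 2 ballots; Kelston wins 13–2.
Penrith vs Lomond: Penrith preferred on 0 ballots; Lomond wins 15–0.
Penrith vs Kelston: 2+1 = 3 for Penrith, 12 for Kelston — Kelston by 12–3.
Lomond vs Kelston: 4 to 11, Kelston.
Kelston beats each of Dunmore, Penrith, Lomond — Kelston is the Condorcet winner.

Kelston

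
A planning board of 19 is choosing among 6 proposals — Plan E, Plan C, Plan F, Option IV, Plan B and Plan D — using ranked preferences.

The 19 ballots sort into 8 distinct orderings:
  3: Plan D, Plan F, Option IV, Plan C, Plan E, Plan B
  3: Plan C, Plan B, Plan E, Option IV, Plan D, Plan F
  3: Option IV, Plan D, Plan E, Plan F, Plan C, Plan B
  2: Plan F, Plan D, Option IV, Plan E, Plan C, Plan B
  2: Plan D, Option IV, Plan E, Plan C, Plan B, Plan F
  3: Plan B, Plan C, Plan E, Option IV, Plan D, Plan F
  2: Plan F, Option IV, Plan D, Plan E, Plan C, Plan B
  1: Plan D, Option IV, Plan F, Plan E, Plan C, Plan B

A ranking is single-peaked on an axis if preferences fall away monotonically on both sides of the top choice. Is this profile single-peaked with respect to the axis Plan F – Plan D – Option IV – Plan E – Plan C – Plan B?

Axis positions: Plan F=1, Plan D=2, Option IV=3, Plan E=4, Plan C=5, Plan B=6.
Faction 1: ranking walks positions 2-1-3-5-4-6; Plan C is ranked above Plan E even though Plan E lies between Plan C and the peak Plan D on the axis — preferences dip and rise again. Not single-peaked.
Faction 2 (peak Plan C at position 5): ranking walks positions 5-6-4-3-2-1, expanding outward from the peak — single-peaked.
Faction 3 (peak Option IV at position 3): ranking walks positions 3-2-4-1-5-6, expanding outward from the peak — single-peaked.
Faction 4 (peak Plan F at position 1): ranking walks positions 1-2-3-4-5-6, expanding outward from the peak — single-peaked.
Faction 5 (peak Plan D at position 2): ranking walks positions 2-3-4-5-6-1, expanding outward from the peak — single-peaked.
Faction 6 (peak Plan B at position 6): ranking walks positions 6-5-4-3-2-1, expanding outward from the peak — single-peaked.
Faction 7: ranking walks positions 1-3-2-4-5-6; Option IV is ranked above Plan D even though Plan D lies between Option IV and the peak Plan F on the axis — preferences dip and rise again. Not single-peaked.
Faction 8 (peak Plan D at position 2): ranking walks positions 2-3-1-4-5-6, expanding outward from the peak — single-peaked.
Faction 1 violates single-peakedness, so the profile is not single-peaked on this axis.

no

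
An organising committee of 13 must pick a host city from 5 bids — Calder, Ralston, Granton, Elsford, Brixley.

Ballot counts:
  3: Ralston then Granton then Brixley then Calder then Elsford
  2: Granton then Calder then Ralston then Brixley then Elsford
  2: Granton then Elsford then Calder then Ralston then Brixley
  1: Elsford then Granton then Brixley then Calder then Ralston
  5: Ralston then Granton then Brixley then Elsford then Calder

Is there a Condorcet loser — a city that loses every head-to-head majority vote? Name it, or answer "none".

Calder

Head-to-head results (13 organisers):
Calder vs Ralston: Ralston wins 8–5.
Calder vs Granton: 0 to 13, Granton.
Calder vs Elsford: Calder is ranked higher on 3+2 = 5 ballots, Elsford on 8. Elsford wins 8–5.
Calder vs Brixley: Calder is ranked higher on 2+2 = 4 ballots, Brixley on 9. Brixley wins 9–4.
Ralston vs Granton: Ralston preferred on 3+5 = 8 ballots; Ralston wins 8–5.
Ralston vs Elsford: Ralston wins 10–3.
Ralston vs Brixley: Ralston, 12–1.
Granton vs Elsford: Granton wins 12–1.
Granton vs Brixley: 13 to 0, Granton.
Elsford vs Brixley: 3 to 10, Brixley.
Calder is beaten in every head-to-head and is the Condorcet loser.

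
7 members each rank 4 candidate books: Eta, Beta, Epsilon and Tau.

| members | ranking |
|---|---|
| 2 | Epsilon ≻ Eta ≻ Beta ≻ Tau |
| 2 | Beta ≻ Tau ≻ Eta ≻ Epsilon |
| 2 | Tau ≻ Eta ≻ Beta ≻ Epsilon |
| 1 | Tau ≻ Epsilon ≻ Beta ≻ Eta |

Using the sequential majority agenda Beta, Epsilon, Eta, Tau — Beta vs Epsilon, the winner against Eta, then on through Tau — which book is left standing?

Tau

Round 1: Beta vs Epsilon — 4–3, Beta advances.
Round 2: Beta vs Eta — 3–4, Eta advances.
Round 3: Eta vs Tau — 2–5, Tau advances.
The agenda winner is Tau.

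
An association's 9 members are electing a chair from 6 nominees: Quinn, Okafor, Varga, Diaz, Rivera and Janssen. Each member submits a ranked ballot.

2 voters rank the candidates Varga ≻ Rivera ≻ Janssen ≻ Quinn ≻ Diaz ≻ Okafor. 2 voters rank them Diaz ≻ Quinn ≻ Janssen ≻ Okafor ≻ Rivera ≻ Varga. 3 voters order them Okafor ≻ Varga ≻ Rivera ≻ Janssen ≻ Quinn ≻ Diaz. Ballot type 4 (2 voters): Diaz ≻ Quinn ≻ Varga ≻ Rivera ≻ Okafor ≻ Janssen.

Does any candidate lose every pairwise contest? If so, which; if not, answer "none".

none

Pairwise majorities:
Quinn vs Okafor: Quinn, 6–3.
Quinn vs Varga: Quinn preferred on 2+2 = 4 ballots; Varga wins 5–4.
Quinn–Diaz: Quinn 5–4.
Quinn vs Rivera: Rivera wins 5–4.
Quinn vs Janssen: Quinn preferred on 2+2 = 4 ballots; Janssen wins 5–4.
Okafor vs Varga: 2+3 = 5 for Okafor, 4 for Varga — Okafor by 5–4.
Okafor vs Diaz: Diaz, 6–3.
Okafor vs Rivera: Okafor, 5–4.
Okafor vs Janssen: Okafor wins 5–4.
Varga vs Diaz: Varga preferred on 2+3 = 5 ballots; Varga wins 5–4.
Varga vs Rivera: Varga, 7–2.
Varga vs Janssen: Varga wins 7–2.
Diaz vs Rivera: 2+2 = 4 for Diaz, 5 for Rivera — Rivera by 5–4.
Diaz vs Janssen: 4 to 5, Janssen.
Rivera vs Janssen: Rivera wins 7–2.
Each candidate has at least one pairwise win (Quinn beats Okafor; Okafor beats Varga; Varga beats Quinn; Diaz beats Okafor; Rivera beats Quinn; Janssen beats Quinn) — no Condorcet loser.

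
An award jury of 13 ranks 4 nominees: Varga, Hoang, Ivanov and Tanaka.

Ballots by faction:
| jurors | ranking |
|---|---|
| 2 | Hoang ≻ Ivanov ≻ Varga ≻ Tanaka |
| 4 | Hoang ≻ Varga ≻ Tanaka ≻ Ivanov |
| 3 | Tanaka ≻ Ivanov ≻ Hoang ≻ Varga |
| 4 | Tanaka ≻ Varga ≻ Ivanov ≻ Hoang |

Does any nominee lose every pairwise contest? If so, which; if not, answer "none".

none

Head-to-head results (13 jurors):
Varga vs Hoang: Hoang wins 9–4.
Varga vs Ivanov: Varga is ranked higher on 4+4 = 8 ballots, Ivanov on 5. Varga wins 8–5.
Varga vs Tanaka: 6 to 7, Tanaka.
Hoang–Ivanov: Ivanov 7–6.
Hoang vs Tanaka: 2+4 = 6 for Hoang, 7 for Tanaka — Tanaka by 7–6.
Ivanov vs Tanaka: Ivanov is ranked higher on 2 ballots, Tanaka on 11. Tanaka wins 11–2.
No nominee is winless: Varga beats Ivanov; Hoang beats Varga; Ivanov beats Hoang; Tanaka beats Varga. There is no Condorcet loser.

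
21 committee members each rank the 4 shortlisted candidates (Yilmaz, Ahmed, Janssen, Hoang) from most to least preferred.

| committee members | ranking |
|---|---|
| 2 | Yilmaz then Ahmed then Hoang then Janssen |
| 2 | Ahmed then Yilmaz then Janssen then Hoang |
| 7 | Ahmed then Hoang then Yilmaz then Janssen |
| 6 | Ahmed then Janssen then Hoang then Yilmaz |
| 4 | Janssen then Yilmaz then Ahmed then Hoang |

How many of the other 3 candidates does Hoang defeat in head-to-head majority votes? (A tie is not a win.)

Hoang against each rival (21 committee members):
Hoang vs Yilmaz: Hoang, 13–8.
Hoang vs Ahmed: 0 for Hoang, 21 for Ahmed — Ahmed by 21–0.
Hoang vs Janssen: Janssen, 12–9.
Hoang beats Yilmaz; loses to Ahmed, Janssen — 1 pairwise win.

1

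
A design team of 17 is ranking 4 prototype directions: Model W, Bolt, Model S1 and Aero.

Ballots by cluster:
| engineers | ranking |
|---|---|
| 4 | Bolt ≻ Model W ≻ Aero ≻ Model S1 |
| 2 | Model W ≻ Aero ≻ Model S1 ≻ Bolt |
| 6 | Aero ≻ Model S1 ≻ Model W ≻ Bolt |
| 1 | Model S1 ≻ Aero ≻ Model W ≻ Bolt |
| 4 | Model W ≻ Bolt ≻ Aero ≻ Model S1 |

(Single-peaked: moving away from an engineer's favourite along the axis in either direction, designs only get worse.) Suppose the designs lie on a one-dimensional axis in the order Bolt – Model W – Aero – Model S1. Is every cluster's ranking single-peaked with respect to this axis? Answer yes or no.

Axis positions: Bolt=1, Model W=2, Aero=3, Model S1=4.
Cluster 1 (peak Bolt at position 1): ranking walks positions 1-2-3-4, expanding outward from the peak — single-peaked.
Cluster 2 (peak Model W at position 2): ranking walks positions 2-3-4-1, expanding outward from the peak — single-peaked.
Cluster 3 (peak Aero at position 3): ranking walks positions 3-4-2-1, expanding outward from the peak — single-peaked.
Cluster 4 (peak Model S1 at position 4): ranking walks positions 4-3-2-1, expanding outward from the peak — single-peaked.
Cluster 5 (peak Model W at position 2): ranking walks positions 2-1-3-4, expanding outward from the peak — single-peaked.
Every ranking is single-peaked on this axis.

yes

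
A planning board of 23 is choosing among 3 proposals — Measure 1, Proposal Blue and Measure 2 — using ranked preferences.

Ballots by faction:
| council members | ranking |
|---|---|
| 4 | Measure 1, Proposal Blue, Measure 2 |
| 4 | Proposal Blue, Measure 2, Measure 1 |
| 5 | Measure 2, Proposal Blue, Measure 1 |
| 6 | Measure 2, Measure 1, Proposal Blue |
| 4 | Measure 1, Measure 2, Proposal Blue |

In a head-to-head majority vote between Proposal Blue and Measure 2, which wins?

Measure 2

Ballots ranking Proposal Blue above Measure 2: 4 + 4 = 8.
Ballots ranking Measure 2 above Proposal Blue: 23 − 8 = 15.
Measure 2 wins the head-to-head 15–8.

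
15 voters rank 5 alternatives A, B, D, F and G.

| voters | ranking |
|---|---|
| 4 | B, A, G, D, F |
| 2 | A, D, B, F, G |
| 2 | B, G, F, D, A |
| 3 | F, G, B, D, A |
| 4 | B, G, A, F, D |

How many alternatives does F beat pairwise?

1

F against each rival (15 voters):
F vs A: 2+3 = 5 for F, 10 for A — A by 10–5.
F vs B: B wins 12–3.
F–D: F 9–6.
F vs G: 2+3 = 5 for F, 10 for G — G by 10–5.
F beats D; loses to A, B, G — 1 pairwise win.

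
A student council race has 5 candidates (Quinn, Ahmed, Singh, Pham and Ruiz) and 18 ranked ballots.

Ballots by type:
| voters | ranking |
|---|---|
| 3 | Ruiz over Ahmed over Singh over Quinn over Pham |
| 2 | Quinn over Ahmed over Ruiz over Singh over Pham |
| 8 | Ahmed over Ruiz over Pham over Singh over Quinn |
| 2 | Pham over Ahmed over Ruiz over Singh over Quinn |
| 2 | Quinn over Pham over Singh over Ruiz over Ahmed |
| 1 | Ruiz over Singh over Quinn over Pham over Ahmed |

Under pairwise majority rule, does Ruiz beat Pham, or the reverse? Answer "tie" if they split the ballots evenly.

Ballots ranking Ruiz above Pham: 3 + 2 + 8 + 1 = 14.
Ballots ranking Pham above Ruiz: 18 − 14 = 4.
Ruiz wins the head-to-head 14–4.

Ruiz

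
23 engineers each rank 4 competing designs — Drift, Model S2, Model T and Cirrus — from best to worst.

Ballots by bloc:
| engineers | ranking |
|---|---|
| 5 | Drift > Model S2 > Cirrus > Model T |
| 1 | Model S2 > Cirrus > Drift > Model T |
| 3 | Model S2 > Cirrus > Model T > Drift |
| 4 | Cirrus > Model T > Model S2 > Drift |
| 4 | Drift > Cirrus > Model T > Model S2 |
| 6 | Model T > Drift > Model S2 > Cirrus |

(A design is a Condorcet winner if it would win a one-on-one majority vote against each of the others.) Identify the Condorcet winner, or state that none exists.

none

Pairwise majorities:
Drift vs Model S2: 5+4+6 = 15 for Drift, 8 for Model S2 — Drift by 15–8.
Drift vs Model T: Model T, 13–10.
Drift vs Cirrus: 15 to 8, Drift.
Model S2 vs Model T: Model S2 is ranked higher on 5+1+3 = 9 ballots, Model T on 14. Model T wins 14–9.
Model S2 vs Cirrus: Model S2 preferred on 5+1+3+6 = 15 ballots; Model S2 wins 15–8.
Model T vs Cirrus: 6 for Model T, 17 for Cirrus — Cirrus by 17–6.
Each design drops at least one matchup (Drift loses to Model T; Model S2 loses to Drift; Model T loses to Cirrus; Cirrus loses to Drift); the cycle Drift → Cirrus → Model T → Drift rules out a Condorcet winner.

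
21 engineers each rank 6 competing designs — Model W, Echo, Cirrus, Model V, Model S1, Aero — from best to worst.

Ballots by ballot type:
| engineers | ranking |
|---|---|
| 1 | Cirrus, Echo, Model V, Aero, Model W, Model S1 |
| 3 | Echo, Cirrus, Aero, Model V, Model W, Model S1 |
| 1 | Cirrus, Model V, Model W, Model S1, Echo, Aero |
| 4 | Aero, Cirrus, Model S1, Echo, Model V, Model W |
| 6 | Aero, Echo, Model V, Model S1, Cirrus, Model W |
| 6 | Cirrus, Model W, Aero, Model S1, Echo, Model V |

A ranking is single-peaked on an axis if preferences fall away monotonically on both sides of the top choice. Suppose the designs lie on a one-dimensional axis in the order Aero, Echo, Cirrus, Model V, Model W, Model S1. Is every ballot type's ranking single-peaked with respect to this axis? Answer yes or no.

no

Axis positions: Aero=1, Echo=2, Cirrus=3, Model V=4, Model W=5, Model S1=6.
Ballot type 1 (peak Cirrus at position 3): ranking walks positions 3-2-4-1-5-6, expanding outward from the peak — single-peaked.
Ballot type 2 (peak Echo at position 2): ranking walks positions 2-3-1-4-5-6, expanding outward from the peak — single-peaked.
Ballot type 3 (peak Cirrus at position 3): ranking walks positions 3-4-5-6-2-1, expanding outward from the peak — single-peaked.
Ballot type 4: ranking walks positions 1-3-6-2-4-5; Cirrus is ranked above Echo even though Echo lies between Cirrus and the peak Aero on the axis — preferences dip and rise again. Not single-peaked.
Ballot type 5: ranking walks positions 1-2-4-6-3-5; Model V is ranked above Cirrus even though Cirrus lies between Model V and the peak Aero on the axis — preferences dip and rise again. Not single-peaked.
Ballot type 6: ranking walks positions 3-5-1-6-2-4; Model W is ranked above Model V even though Model V lies between Model W and the peak Cirrus on the axis — preferences dip and rise again. Not single-peaked.
Ballot type 4 violates single-peakedness, so the profile is not single-peaked on this axis.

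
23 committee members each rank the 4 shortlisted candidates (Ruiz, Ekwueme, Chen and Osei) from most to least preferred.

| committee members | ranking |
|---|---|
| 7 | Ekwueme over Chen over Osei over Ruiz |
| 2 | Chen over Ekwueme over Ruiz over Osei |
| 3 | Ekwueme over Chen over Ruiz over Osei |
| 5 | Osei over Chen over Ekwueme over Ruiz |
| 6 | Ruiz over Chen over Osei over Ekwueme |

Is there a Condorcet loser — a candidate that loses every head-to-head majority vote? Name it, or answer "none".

Ruiz

Pairwise majorities:
Ruiz vs Ekwueme: Ruiz preferred on 6 ballots; Ekwueme wins 17–6.
Ruiz vs Chen: Chen, 17–6.
Ruiz vs Osei: Ruiz is ranked higher on 2+3+6 = 11 ballots, Osei on 12. Osei wins 12–11.
Ekwueme vs Chen: Chen wins 13–10.
Ekwueme–Osei: Ekwueme 12–11.
Chen vs Osei: 18 to 5, Chen.
Ruiz loses to every other candidate — it is the Condorcet loser.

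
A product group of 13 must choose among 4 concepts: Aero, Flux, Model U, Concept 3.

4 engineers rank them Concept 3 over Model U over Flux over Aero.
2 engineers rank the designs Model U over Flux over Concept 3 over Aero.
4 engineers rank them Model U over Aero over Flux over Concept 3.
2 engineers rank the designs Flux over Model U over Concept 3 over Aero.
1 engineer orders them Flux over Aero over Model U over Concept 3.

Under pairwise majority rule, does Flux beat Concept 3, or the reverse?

Flux

Ballots ranking Flux above Concept 3: 2 + 4 + 2 + 1 = 9.
Ballots ranking Concept 3 above Flux: 13 − 9 = 4.
Flux wins the head-to-head 9–4.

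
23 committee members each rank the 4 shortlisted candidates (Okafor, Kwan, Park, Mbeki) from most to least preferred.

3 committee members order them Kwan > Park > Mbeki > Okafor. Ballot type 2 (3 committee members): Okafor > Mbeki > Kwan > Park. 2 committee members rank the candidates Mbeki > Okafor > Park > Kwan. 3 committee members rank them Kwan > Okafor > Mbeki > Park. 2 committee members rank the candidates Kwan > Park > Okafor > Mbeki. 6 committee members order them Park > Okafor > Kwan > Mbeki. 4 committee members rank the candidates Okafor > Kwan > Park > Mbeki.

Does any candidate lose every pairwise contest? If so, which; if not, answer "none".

Head-to-head results (23 committee members):
Okafor vs Kwan: 3+2+6+4 = 15 for Okafor, 8 for Kwan — Okafor by 15–8.
Okafor vs Park: Okafor, 12–11.
Okafor vs Mbeki: Okafor preferred on 3+3+2+6+4 = 18 ballots; Okafor wins 18–5.
Kwan vs Park: Kwan, 15–8.
Kwan vs Mbeki: 18 to 5, Kwan.
Park vs Mbeki: Park is ranked higher on 3+2+6+4 = 15 ballots, Mbeki on 8. Park wins 15–8.
Only Mbeki has no wins; Mbeki is the Condorcet loser.

Mbeki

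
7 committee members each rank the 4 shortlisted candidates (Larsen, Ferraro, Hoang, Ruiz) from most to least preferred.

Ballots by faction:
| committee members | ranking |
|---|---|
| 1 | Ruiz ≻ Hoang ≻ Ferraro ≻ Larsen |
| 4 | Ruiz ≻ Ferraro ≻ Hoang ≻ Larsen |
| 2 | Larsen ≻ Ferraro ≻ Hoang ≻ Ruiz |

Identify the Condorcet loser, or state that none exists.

Larsen

Pairwise majorities:
Larsen vs Ferraro: Larsen is ranked higher on 2 ballots, Ferraro on 5. Ferraro wins 5–2.
Larsen vs Hoang: Hoang wins 5–2.
Larsen vs Ruiz: Larsen preferred on 2 ballots; Ruiz wins 5–2.
Ferraro vs Hoang: Ferraro wins 6–1.
Ferraro vs Ruiz: 2 for Ferraro, 5 for Ruiz — Ruiz by 5–2.
Hoang vs Ruiz: Ruiz wins 5–2.
Larsen loses to every other candidate — it is the Condorcet loser.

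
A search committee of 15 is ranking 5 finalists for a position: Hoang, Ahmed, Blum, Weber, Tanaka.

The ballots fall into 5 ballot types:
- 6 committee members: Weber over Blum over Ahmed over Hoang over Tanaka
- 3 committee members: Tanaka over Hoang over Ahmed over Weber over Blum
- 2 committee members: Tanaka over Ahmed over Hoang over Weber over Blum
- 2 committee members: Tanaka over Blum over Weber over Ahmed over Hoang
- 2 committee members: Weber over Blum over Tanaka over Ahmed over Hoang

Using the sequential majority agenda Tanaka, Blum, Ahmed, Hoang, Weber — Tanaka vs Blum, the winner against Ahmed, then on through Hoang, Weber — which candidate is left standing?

Weber

Round 1: Tanaka vs Blum — 7–8, Blum advances.
Round 2: Blum vs Ahmed — 10–5, Blum advances.
Round 3: Blum vs Hoang — 10–5, Blum advances.
Round 4: Blum vs Weber — 2–13, Weber advances.
The agenda winner is Weber.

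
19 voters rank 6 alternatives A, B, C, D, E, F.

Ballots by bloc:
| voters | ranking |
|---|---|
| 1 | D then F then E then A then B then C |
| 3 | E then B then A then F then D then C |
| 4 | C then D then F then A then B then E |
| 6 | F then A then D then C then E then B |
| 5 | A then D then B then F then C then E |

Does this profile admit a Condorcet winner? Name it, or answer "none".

none

Head-to-head results (19 voters):
A vs B: A preferred on 1+4+6+5 = 16 ballots; A wins 16–3.
A vs C: A preferred on 1+3+6+5 = 15 ballots; A wins 15–4.
A vs D: 3+6+5 = 14 for A, 5 for D — A by 14–5.
A vs E: 4+6+5 = 15 for A, 4 for E — A by 15–4.
A vs F: 3+5 = 8 for A, 11 for F — F by 11–8.
B vs C: 9 to 10, C.
B vs D: B preferred on 3 ballots; D wins 16–3.
B vs E: 9 to 10, E.
B vs F: 3+5 = 8 for B, 11 for F — F by 11–8.
C vs D: 4 for C, 15 for D — D by 15–4.
C vs E: 4+6+5 = 15 for C, 4 for E — C by 15–4.
C vs F: C preferred on 4 ballots; F wins 15–4.
D vs E: 16 to 3, D.
D vs F: D preferred on 1+4+5 = 10 ballots; D wins 10–9.
E vs F: 3 to 16, F.
No alternative is unbeaten: A loses to F; B loses to A; C loses to A; D loses to A; E loses to A; F loses to D. In particular A > D > F > A is a majority cycle — no Condorcet winner exists.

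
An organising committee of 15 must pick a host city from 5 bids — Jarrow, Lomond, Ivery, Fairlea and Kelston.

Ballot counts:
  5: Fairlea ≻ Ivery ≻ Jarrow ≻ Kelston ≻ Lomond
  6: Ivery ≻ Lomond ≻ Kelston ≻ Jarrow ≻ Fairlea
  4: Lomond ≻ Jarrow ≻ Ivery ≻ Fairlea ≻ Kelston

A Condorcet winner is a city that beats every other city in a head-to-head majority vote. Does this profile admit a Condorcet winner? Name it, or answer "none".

Ivery

Pairwise majorities:
Jarrow vs Lomond: Lomond wins 10–5.
Jarrow–Ivery: Ivery 11–4.
Jarrow–Fairlea: Jarrow 10–5.
Jarrow–Kelston: Jarrow 9–6.
Lomond vs Ivery: Ivery wins 11–4.
Lomond vs Fairlea: Lomond, 10–5.
Lomond–Kelston: Lomond 10–5.
Ivery vs Fairlea: Ivery wins 10–5.
Ivery vs Kelston: Ivery wins 15–0.
Fairlea–Kelston: Fairlea 9–6.
Only Ivery has no losses; Ivery is the Condorcet winner.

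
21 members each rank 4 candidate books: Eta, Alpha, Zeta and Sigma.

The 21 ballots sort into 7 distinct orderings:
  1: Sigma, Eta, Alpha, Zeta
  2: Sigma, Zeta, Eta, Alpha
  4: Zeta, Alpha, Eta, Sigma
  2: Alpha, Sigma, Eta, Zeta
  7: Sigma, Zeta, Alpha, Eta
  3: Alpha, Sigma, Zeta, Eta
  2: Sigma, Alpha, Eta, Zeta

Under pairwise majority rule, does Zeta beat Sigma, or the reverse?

Ballots ranking Zeta above Sigma: 4.
Ballots ranking Sigma above Zeta: 21 − 4 = 17.
Sigma wins the head-to-head 17–4.

Sigma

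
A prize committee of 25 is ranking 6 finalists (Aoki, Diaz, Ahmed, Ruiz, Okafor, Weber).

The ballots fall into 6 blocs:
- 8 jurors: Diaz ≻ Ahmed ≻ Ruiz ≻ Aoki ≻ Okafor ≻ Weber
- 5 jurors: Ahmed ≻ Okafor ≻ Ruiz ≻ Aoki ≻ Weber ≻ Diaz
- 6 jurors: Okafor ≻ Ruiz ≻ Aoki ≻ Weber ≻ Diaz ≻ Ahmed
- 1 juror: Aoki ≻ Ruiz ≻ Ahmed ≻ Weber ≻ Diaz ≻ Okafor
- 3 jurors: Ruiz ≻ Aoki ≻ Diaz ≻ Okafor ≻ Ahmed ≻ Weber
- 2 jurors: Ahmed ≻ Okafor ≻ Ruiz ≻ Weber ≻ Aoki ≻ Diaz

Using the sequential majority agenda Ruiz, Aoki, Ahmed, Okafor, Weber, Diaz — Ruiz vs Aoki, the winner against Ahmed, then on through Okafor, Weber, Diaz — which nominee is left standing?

Diaz

Round 1: Ruiz vs Aoki — 24–1, Ruiz advances.
Round 2: Ruiz vs Ahmed — 10–15, Ahmed advances.
Round 3: Ahmed vs Okafor — 16–9, Ahmed advances.
Round 4: Ahmed vs Weber — 19–6, Ahmed advances.
Round 5: Ahmed vs Diaz — 8–17, Diaz advances.
Diaz survives the agenda.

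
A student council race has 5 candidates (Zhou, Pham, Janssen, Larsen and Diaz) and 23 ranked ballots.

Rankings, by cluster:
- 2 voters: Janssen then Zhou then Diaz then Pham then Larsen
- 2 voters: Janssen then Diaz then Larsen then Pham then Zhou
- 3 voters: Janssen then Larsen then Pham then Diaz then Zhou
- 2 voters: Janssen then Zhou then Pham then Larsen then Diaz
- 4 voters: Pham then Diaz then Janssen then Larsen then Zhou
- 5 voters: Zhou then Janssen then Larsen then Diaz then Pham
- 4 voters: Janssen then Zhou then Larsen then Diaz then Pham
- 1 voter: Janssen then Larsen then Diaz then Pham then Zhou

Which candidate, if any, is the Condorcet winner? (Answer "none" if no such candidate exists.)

Janssen

Head-to-head results (23 voters):
Zhou vs Pham: Zhou preferred on 2+2+5+4 = 13 ballots; Zhou wins 13–10.
Zhou vs Janssen: Zhou preferred on 5 ballots; Janssen wins 18–5.
Zhou vs Larsen: 13 to 10, Zhou.
Zhou vs Diaz: Zhou, 13–10.
Pham vs Janssen: Janssen, 19–4.
Pham vs Larsen: Larsen wins 15–8.
Pham vs Diaz: 3+2+4 = 9 for Pham, 14 for Diaz — Diaz by 14–9.
Janssen vs Larsen: Janssen, 23–0.
Janssen vs Diaz: Janssen wins 19–4.
Larsen–Diaz: Larsen 15–8.
Janssen beats each of Zhou, Pham, Larsen, Diaz — Janssen is the Condorcet winner.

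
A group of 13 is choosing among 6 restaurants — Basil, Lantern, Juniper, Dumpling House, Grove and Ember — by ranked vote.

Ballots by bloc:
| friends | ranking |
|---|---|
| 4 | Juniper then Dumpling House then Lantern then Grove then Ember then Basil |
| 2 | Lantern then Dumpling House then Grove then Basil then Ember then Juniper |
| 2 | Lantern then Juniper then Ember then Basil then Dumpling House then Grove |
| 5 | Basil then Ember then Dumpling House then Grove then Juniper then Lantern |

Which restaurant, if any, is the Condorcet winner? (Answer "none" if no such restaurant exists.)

none

Head-to-head results (13 friends):
Basil vs Lantern: 5 to 8, Lantern.
Basil vs Juniper: Basil wins 7–6.
Basil vs Dumpling House: Basil, 7–6.
Basil vs Grove: Basil, 7–6.
Basil vs Ember: 2+5 = 7 for Basil, 6 for Ember — Basil by 7–6.
Lantern vs Juniper: Lantern is ranked higher on 2+2 = 4 ballots, Juniper on 9. Juniper wins 9–4.
Lantern vs Dumpling House: Lantern is ranked higher on 2+2 = 4 ballots, Dumpling House on 9. Dumpling House wins 9–4.
Lantern vs Grove: Lantern, 8–5.
Lantern vs Ember: 8 to 5, Lantern.
Juniper vs Dumpling House: Dumpling House, 7–6.
Juniper vs Grove: Grove wins 7–6.
Juniper vs Ember: Juniper preferred on 4+2 = 6 ballots; Ember wins 7–6.
Dumpling House vs Grove: 13 to 0, Dumpling House.
Dumpling House vs Ember: 6 to 7, Ember.
Grove vs Ember: Grove preferred on 4+2 = 6 ballots; Ember wins 7–6.
Every restaurant loses at least once (Basil loses to Lantern; Lantern loses to Juniper; Juniper loses to Basil; Dumpling House loses to Basil; Grove loses to Basil; Ember loses to Basil). The majority relation contains the cycle Basil > Juniper > Lantern > Basil, so there is no Condorcet winner.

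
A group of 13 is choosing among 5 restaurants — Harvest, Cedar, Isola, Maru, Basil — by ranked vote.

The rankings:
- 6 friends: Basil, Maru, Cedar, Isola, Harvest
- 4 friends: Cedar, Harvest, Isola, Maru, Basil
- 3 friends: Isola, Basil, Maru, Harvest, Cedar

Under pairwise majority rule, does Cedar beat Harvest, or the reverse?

Cedar

Ballots ranking Cedar above Harvest: 6 + 4 = 10.
Ballots ranking Harvest above Cedar: 13 − 10 = 3.
Cedar wins the head-to-head 10–3.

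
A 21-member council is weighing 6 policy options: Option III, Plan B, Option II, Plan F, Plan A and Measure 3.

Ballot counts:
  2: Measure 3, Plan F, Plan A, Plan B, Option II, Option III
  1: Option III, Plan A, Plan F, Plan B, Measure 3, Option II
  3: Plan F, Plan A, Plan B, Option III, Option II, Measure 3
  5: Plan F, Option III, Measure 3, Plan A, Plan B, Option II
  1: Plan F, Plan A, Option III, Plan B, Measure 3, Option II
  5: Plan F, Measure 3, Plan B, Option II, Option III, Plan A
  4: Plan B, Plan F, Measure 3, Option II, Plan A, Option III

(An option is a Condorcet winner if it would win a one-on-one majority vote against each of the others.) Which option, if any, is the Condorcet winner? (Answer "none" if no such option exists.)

Plan F

Check each pair by majority over 21 ballots:
Option III vs Plan B: 7 to 14, Plan B.
Option III vs Option II: Option III preferred on 1+3+5+1 = 10 ballots; Option II wins 11–10.
Option III vs Plan F: Option III preferred on 1 ballot; Plan F wins 20–1.
Option III vs Plan A: 11 to 10, Option III.
Option III vs Measure 3: 10 to 11, Measure 3.
Plan B vs Option II: Plan B preferred on 21 ballots; Plan B wins 21–0.
Plan B vs Plan F: Plan B preferred on 4 ballots; Plan F wins 17–4.
Plan B vs Plan A: 9 to 12, Plan A.
Plan B vs Measure 3: Plan B is ranked higher on 1+3+1+4 = 9 ballots, Measure 3 on 12. Measure 3 wins 12–9.
Option II vs Plan F: 0 for Option II, 21 for Plan F — Plan F by 21–0.
Option II vs Plan A: Option II is ranked higher on 5+4 = 9 ballots, Plan A on 12. Plan A wins 12–9.
Option II vs Measure 3: Option II preferred on 3 ballots; Measure 3 wins 18–3.
Plan F vs Plan A: 2+3+5+1+5+4 = 20 for Plan F, 1 for Plan A — Plan F by 20–1.
Plan F vs Measure 3: Plan F preferred on 1+3+5+1+5+4 = 19 ballots; Plan F wins 19–2.
Plan A vs Measure 3: Plan A is ranked higher on 1+3+1 = 5 ballots, Measure 3 on 16. Measure 3 wins 16–5.
Plan F beats each of Option III, Plan B, Option II, Plan A, Measure 3 — Plan F is the Condorcet winner.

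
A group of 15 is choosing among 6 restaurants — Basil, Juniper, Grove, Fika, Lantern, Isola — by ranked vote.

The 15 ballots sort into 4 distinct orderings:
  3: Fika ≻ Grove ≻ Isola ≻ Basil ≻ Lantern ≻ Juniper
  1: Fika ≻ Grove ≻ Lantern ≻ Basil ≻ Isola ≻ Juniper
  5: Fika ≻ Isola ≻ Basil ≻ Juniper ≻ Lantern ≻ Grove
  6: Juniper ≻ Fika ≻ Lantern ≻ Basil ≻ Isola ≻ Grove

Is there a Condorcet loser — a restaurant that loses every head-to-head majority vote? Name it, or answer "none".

Grove

Pairwise majorities:
Basil–Juniper: Basil 9–6.
Basil vs Grove: Basil, 11–4.
Basil vs Fika: Fika wins 15–0.
Basil vs Lantern: Basil preferred on 3+5 = 8 ballots; Basil wins 8–7.
Basil vs Isola: 1+6 = 7 for Basil, 8 for Isola — Isola by 8–7.
Juniper vs Grove: Juniper is ranked higher on 5+6 = 11 ballots, Grove on 4. Juniper wins 11–4.
Juniper vs Fika: Fika wins 9–6.
Juniper vs Lantern: Juniper preferred on 5+6 = 11 ballots; Juniper wins 11–4.
Juniper vs Isola: Juniper is ranked higher on 6 ballots, Isola on 9. Isola wins 9–6.
Grove vs Fika: Grove preferred on 0 ballots; Fika wins 15–0.
Grove vs Lantern: Grove preferred on 3+1 = 4 ballots; Lantern wins 11–4.
Grove vs Isola: 4 to 11, Isola.
Fika–Lantern: Fika 15–0.
Fika vs Isola: Fika preferred on 3+1+5+6 = 15 ballots; Fika wins 15–0.
Lantern vs Isola: 1+6 = 7 for Lantern, 8 for Isola — Isola by 8–7.
Grove loses to every other restaurant — it is the Condorcet loser.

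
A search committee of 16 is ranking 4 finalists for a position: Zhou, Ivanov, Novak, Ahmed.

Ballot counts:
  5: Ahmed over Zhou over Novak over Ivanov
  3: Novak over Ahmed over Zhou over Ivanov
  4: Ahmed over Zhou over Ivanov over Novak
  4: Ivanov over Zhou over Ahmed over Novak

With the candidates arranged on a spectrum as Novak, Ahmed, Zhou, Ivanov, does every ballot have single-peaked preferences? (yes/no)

yes

Axis positions: Novak=1, Ahmed=2, Zhou=3, Ivanov=4.
Ballot type 1 (peak Ahmed at position 2): ranking walks positions 2-3-1-4, expanding outward from the peak — single-peaked.
Ballot type 2 (peak Novak at position 1): ranking walks positions 1-2-3-4, expanding outward from the peak — single-peaked.
Ballot type 3 (peak Ahmed at position 2): ranking walks positions 2-3-4-1, expanding outward from the peak — single-peaked.
Ballot type 4 (peak Ivanov at position 4): ranking walks positions 4-3-2-1, expanding outward from the peak — single-peaked.
Every ranking is single-peaked on this axis.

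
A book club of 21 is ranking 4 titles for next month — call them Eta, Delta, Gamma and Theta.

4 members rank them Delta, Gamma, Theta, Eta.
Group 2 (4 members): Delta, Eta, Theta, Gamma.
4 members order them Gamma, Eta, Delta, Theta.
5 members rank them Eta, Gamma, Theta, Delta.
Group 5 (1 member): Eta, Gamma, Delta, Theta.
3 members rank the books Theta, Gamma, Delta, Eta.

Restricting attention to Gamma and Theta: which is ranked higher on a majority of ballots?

Ballots ranking Gamma above Theta: 4 + 4 + 5 + 1 = 14.
Ballots ranking Theta above Gamma: 21 − 14 = 7.
Gamma wins the head-to-head 14–7.

Gamma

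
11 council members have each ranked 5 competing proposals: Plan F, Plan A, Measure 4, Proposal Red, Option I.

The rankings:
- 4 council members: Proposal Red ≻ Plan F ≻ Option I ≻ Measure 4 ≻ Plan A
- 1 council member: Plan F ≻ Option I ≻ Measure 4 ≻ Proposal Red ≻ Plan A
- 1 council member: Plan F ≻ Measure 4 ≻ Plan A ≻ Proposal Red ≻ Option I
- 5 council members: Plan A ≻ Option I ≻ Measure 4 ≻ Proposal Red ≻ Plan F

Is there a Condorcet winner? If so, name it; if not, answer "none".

Head-to-head results (11 council members):
Plan F vs Plan A: Plan F is ranked higher on 4+1+1 = 6 ballots, Plan A on 5. Plan F wins 6–5.
Plan F vs Measure 4: 4+1+1 = 6 for Plan F, 5 for Measure 4 — Plan F by 6–5.
Plan F vs Proposal Red: 1+1 = 2 for Plan F, 9 for Proposal Red — Proposal Red by 9–2.
Plan F vs Option I: Plan F is ranked higher on 4+1+1 = 6 ballots, Option I on 5. Plan F wins 6–5.
Plan A vs Measure 4: Plan A is ranked higher on 5 ballots, Measure 4 on 6. Measure 4 wins 6–5.
Plan A vs Proposal Red: 6 to 5, Plan A.
Plan A vs Option I: 6 to 5, Plan A.
Measure 4 vs Proposal Red: 7 to 4, Measure 4.
Measure 4 vs Option I: 1 for Measure 4, 10 for Option I — Option I by 10–1.
Proposal Red vs Option I: Proposal Red is ranked higher on 4+1 = 5 ballots, Option I on 6. Option I wins 6–5.
Each option drops at least one matchup (Plan F loses to Proposal Red; Plan A loses to Plan F; Measure 4 loses to Plan F; Proposal Red loses to Plan A; Option I loses to Plan F); the cycle Plan F → Plan A → Proposal Red → Plan F rules out a Condorcet winner.

none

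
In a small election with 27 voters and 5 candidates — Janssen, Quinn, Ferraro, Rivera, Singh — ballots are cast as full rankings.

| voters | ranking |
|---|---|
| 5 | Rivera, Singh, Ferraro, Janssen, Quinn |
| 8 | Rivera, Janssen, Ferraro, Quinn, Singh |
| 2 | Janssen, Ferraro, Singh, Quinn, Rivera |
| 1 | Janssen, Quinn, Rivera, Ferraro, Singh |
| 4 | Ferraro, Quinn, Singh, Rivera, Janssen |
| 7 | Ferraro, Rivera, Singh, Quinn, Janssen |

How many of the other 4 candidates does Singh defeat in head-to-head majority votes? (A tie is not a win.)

Singh against each rival (27 voters):
Singh vs Janssen: 16 to 11, Singh.
Singh vs Quinn: Singh wins 14–13.
Singh vs Ferraro: Ferraro, 22–5.
Singh vs Rivera: Singh is ranked higher on 2+4 = 6 ballots, Rivera on 21. Rivera wins 21–6.
Singh beats Janssen, Quinn; loses to Ferraro, Rivera — 2 pairwise wins.

2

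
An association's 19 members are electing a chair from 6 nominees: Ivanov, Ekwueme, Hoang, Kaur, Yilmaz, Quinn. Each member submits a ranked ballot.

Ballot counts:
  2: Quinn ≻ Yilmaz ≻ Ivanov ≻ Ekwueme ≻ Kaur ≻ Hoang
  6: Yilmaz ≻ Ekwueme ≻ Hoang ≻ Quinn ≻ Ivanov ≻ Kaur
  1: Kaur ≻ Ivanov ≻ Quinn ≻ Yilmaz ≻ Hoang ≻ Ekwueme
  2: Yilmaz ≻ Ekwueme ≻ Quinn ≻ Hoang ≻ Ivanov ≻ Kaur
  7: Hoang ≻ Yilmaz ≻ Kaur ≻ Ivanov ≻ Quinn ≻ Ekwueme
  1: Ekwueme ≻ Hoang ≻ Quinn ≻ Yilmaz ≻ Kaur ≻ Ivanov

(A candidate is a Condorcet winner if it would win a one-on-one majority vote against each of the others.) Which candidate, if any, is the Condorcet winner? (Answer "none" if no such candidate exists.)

Head-to-head results (19 voters):
Ivanov vs Ekwueme: Ivanov preferred on 2+1+7 = 10 ballots; Ivanov wins 10–9.
Ivanov vs Hoang: Ivanov preferred on 2+1 = 3 ballots; Hoang wins 16–3.
Ivanov vs Kaur: 10 to 9, Ivanov.
Ivanov vs Yilmaz: Ivanov preferred on 1 ballot; Yilmaz wins 18–1.
Ivanov vs Quinn: 1+7 = 8 for Ivanov, 11 for Quinn — Quinn by 11–8.
Ekwueme vs Hoang: 2+6+2+1 = 11 for Ekwueme, 8 for Hoang — Ekwueme by 11–8.
Ekwueme vs Kaur: 11 to 8, Ekwueme.
Ekwueme vs Yilmaz: 1 for Ekwueme, 18 for Yilmaz — Yilmaz by 18–1.
Ekwueme vs Quinn: Ekwueme preferred on 6+2+1 = 9 ballots; Quinn wins 10–9.
Hoang vs Kaur: Hoang preferred on 6+2+7+1 = 16 ballots; Hoang wins 16–3.
Hoang vs Yilmaz: Hoang is ranked higher on 7+1 = 8 ballots, Yilmaz on 11. Yilmaz wins 11–8.
Hoang vs Quinn: 14 to 5, Hoang.
Kaur vs Yilmaz: Kaur preferred on 1 ballot; Yilmaz wins 18–1.
Kaur vs Quinn: Kaur preferred on 1+7 = 8 ballots; Quinn wins 11–8.
Yilmaz vs Quinn: Yilmaz is ranked higher on 6+2+7 = 15 ballots, Quinn on 4. Yilmaz wins 15–4.
Yilmaz beats each of Ivanov, Ekwueme, Hoang, Kaur, Quinn — Yilmaz is the Condorcet winner.

Yilmaz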